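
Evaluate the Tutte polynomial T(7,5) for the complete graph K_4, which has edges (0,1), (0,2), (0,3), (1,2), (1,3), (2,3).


T(K_4; x,y) = x^3 + 3x^2 + 4xy + 2x + y^3 + 3y^2 + 2y.
Substituting x=7, y=5:
= 343 + 147 + 140 + 14 + 125 + 75 + 10
= 854.

854


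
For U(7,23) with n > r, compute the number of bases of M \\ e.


Deleting e from U(7,23) gives U(7,22) since n > r.
Bases of U(7,22) = C(22,7) = 170544.

170544


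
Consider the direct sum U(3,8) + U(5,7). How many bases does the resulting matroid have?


Bases of a direct sum M1 + M2: |B| = |B(M1)| * |B(M2)|.
|B(U(3,8))| = C(8,3) = 56.
|B(U(5,7))| = C(7,5) = 21.
Total bases = 56 * 21 = 1176.

1176


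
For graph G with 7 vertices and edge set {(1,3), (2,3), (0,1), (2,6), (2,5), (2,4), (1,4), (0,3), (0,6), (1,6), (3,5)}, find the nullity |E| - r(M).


Cycle rank (nullity) = |E| - r(M) = |E| - (|V| - c).
|E| = 11, |V| = 7, c = 1.
Nullity = 11 - (7 - 1) = 11 - 6 = 5.

5


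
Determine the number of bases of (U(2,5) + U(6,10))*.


(M1+M2)* = M1* + M2*.
M1* = U(3,5), bases: C(5,3) = 10.
M2* = U(4,10), bases: C(10,4) = 210.
|B(M*)| = 10 * 210 = 2100.

2100


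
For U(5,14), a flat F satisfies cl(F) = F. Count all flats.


Flats of U(5,14): every subset of size < 5 is a flat, plus E itself.
Count = (14 choose 0) + (14 choose 1) + (14 choose 2) + (14 choose 3) + (14 choose 4) + 1
     = 1 + 14 + 91 + 364 + 1001 + 1
     = 1472.

1472


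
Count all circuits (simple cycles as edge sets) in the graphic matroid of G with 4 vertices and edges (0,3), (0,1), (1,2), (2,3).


A circuit in a graphic matroid = edge set of a simple cycle.
G has 4 vertices and 4 edges.
Enumerating all minimal edge subsets forming cycles...
Total circuits found: 1.

1


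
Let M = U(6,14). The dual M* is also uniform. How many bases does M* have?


The dual of U(r,n) is U(n-r, n) = U(8,14).
Bases of U(8,14) are all (8)-element subsets.
|B(M*)| = C(14,8) = 14! / (8! * 6!) = 3003.

3003


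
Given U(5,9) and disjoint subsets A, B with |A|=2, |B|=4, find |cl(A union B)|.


|A union B| = 2 + 4 = 6 (disjoint).
In U(5,9), cl(S) = S if |S| < 5, else cl(S) = E.
Since 6 >= 5, cl(A union B) = E.
|cl(A union B)| = 9.

9


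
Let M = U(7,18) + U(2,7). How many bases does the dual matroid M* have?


(M1+M2)* = M1* + M2*.
M1* = U(11,18), bases: C(18,11) = 31824.
M2* = U(5,7), bases: C(7,5) = 21.
|B(M*)| = 31824 * 21 = 668304.

668304


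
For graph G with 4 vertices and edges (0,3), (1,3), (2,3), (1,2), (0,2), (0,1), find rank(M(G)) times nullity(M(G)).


r(M) = |V| - c = 4 - 1 = 3.
nullity = |E| - r(M) = 6 - 3 = 3.
Product = 3 * 3 = 9.

9


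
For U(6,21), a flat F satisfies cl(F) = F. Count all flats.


Flats of U(6,21): every subset of size < 6 is a flat, plus E itself.
Count = C(21,0) + C(21,1) + C(21,2) + C(21,3) + C(21,4) + C(21,5) + 1
     = 1 + 21 + 210 + 1330 + 5985 + 20349 + 1
     = 27897.

27897


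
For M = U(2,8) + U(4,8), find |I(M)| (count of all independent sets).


For a direct sum, |I(M1+M2)| = |I(M1)| * |I(M2)|.
|I(U(2,8))| = sum C(8,k) for k=0..2 = 37.
|I(U(4,8))| = sum C(8,k) for k=0..4 = 163.
Total = 37 * 163 = 6031.

6031


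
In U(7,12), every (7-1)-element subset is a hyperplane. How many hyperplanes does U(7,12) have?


Hyperplanes of U(7,12) are flats of rank 6.
In a uniform matroid, these are exactly the (6)-element subsets.
Count = C(12,6) = 924.

924


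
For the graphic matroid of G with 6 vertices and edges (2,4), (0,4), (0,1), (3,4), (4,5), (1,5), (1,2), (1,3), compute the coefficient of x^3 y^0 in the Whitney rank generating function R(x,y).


R(x,y) = sum over A in 2^E of x^(r(E)-r(A)) * y^(|A|-r(A)).
G has 6 vertices, 8 edges. r(E) = 5.
Enumerate all 2^8 = 256 subsets.
Count subsets with r(E)-r(A)=3 and |A|-r(A)=0: 28.

28


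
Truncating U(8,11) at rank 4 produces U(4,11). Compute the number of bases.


Truncating U(8,11) to rank 4 gives U(4,11).
Bases of U(4,11) are all 4-element subsets of 11 elements.
Number of bases = C(11,4) = 11! / (4! * 7!) = 330.

330


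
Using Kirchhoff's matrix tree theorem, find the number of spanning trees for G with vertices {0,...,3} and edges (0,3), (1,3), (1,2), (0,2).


By Kirchhoff's matrix tree theorem, the number of spanning trees equals
the determinant of any cofactor of the Laplacian matrix L.
G has 4 vertices and 4 edges.
Computing the (3 x 3) cofactor determinant gives 4.

4


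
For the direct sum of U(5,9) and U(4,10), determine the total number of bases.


Bases of a direct sum M1 + M2: |B| = |B(M1)| * |B(M2)|.
|B(U(5,9))| = C(9,5) = 126.
|B(U(4,10))| = C(10,4) = 210.
Total bases = 126 * 210 = 26460.

26460


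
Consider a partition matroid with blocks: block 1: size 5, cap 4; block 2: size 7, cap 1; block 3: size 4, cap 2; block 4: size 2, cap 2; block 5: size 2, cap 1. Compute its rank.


Rank of a partition matroid = sum of min(|Si|, ci) for each block.
= min(5,4) + min(7,1) + min(4,2) + min(2,2) + min(2,1)
= 4 + 1 + 2 + 2 + 1
= 10.

10


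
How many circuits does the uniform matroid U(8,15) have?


In U(8,15), circuits are the (9)-element subsets.
Any set of 9 elements is dependent, and removing any one element gives
an independent set of size 8, so it is a minimal dependent set.
Number of circuits = C(15,9) = 5005.

5005


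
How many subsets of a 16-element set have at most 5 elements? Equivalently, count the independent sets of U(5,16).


Independent sets of U(5,16) are all subsets of size <= 5.
Count = C(16,0) + C(16,1) + C(16,2) + C(16,3) + C(16,4) + C(16,5)
     = 1 + 16 + 120 + 560 + 1820 + 4368
     = 6885.

6885


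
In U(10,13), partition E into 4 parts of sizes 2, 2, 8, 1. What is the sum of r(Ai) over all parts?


r(Ai) = min(|Ai|, 10) for each part.
Sum = min(2,10) + min(2,10) + min(8,10) + min(1,10)
    = 2 + 2 + 8 + 1
    = 13.

13


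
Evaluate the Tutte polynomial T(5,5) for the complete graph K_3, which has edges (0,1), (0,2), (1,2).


T(K_3; x,y) = x^2 + x + y.
T(5,5) = 25 + 5 + 5 = 35.

35


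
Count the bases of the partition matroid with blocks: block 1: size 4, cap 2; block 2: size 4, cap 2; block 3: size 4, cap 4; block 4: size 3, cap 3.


A basis picks exactly ci elements from block i.
Number of bases = product of C(|Si|, ci).
= C(4,2) * C(4,2) * C(4,4) * C(3,3)
= 6 * 6 * 1 * 1
= 36.

36


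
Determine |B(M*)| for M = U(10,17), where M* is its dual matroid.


The dual of U(r,n) is U(n-r, n) = U(7,17).
Bases of U(7,17) are all (7)-element subsets.
|B(M*)| = C(17,7) = 19448.

19448


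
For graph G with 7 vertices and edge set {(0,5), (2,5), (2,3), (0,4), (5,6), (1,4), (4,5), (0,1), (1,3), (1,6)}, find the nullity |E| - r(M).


Cycle rank (nullity) = |E| - r(M) = |E| - (|V| - c).
|E| = 10, |V| = 7, c = 1.
Nullity = 10 - (7 - 1) = 10 - 6 = 4.

4


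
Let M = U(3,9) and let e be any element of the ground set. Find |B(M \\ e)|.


Deleting e from U(3,9) gives U(3,8) since n > r.
Bases of U(3,8) = C(8,3) = (8 * 7 * 6) / (1 * 2 * 3) = 56.

56


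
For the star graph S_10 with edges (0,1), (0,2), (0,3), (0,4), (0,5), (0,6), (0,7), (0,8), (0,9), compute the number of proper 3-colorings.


P(tree, k) = k * (k-1)^(9) for any tree on 10 vertices.
P(3) = 3 * 2^9 = 3 * 512 = 1536.

1536


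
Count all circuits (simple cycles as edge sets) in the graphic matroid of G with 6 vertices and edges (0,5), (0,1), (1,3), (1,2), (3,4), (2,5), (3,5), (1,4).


A circuit in a graphic matroid = edge set of a simple cycle.
G has 6 vertices and 8 edges.
Enumerating all minimal edge subsets forming cycles...
Total circuits found: 6.

6


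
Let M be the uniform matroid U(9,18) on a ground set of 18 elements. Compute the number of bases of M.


Bases of U(9,18) are all 9-element subsets of the 18-element ground set.
Number of bases = C(18,9).
(18 choose 9) = 48620.

48620


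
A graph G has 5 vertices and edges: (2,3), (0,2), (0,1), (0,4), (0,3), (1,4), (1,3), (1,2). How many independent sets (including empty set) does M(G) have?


An independent set in a graphic matroid is an acyclic edge subset.
G has 5 vertices and 8 edges.
Enumerate all 2^8 = 256 subsets, checking for acyclicity.
Total independent sets = 128.

128


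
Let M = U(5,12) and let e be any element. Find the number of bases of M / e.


Contracting e from U(5,12) gives U(4,11).
Bases of U(4,11) = C(11,4) = (11 * 10 * 9 * 8) / (1 * 2 * 3 * 4) = 330.

330


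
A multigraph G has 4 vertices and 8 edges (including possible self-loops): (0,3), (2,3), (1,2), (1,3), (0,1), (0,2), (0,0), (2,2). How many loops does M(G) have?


In a graphic matroid, a loop is a self-loop edge (u,u) with rank 0.
Examining all 8 edges for self-loops...
Self-loops found: (0,0), (2,2)
Number of loops = 2.

2


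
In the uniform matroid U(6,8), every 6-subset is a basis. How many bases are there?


Bases of U(6,8) are all 6-element subsets of the 8-element ground set.
Number of bases = C(8,6).
(8 choose 6) = 28.

28


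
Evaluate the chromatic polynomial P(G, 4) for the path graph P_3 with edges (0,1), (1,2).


P(P_3, k) = k * (k-1)^(2).
P(4) = 4 * 3^2 = 4 * 9 = 36.

36


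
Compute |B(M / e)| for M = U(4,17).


Contracting e from U(4,17) gives U(3,16).
Bases of U(3,16) = C(16,3) = (16 * 15 * 14) / (1 * 2 * 3) = 560.

560


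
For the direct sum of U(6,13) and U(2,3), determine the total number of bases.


Bases of a direct sum M1 + M2: |B| = |B(M1)| * |B(M2)|.
|B(U(6,13))| = C(13,6) = 1716.
|B(U(2,3))| = C(3,2) = 3.
Total bases = 1716 * 3 = 5148.

5148


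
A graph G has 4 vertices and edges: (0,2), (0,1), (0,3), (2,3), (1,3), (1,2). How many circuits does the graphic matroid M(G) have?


A circuit in a graphic matroid = edge set of a simple cycle.
G has 4 vertices and 6 edges.
Enumerating all minimal edge subsets forming cycles...
Total circuits found: 7.

7


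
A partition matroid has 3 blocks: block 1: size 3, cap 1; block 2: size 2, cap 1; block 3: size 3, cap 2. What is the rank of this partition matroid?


Rank of a partition matroid = sum of min(|Si|, ci) for each block.
= min(3,1) + min(2,1) + min(3,2)
= 1 + 1 + 2
= 4.

4


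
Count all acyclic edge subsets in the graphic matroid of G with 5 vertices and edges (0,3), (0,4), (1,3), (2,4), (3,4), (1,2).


An independent set in a graphic matroid is an acyclic edge subset.
G has 5 vertices and 6 edges.
Enumerate all 2^6 = 64 subsets, checking for acyclicity.
Total independent sets = 52.

52


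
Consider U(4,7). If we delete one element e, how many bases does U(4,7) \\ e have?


Deleting e from U(4,7) gives U(4,6) since n > r.
Bases of U(4,6) = C(6,4) = 6! / (4! * 2!) = 15.

15


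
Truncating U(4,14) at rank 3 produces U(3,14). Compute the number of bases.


Truncating U(4,14) to rank 3 gives U(3,14).
Bases of U(3,14) are all 3-element subsets of 14 elements.
Number of bases = (14 choose 3) = 364.

364


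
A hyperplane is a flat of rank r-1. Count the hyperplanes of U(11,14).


Hyperplanes of U(11,14) are flats of rank 10.
In a uniform matroid, these are exactly the (10)-element subsets.
Count = C(14,10) = 14! / (10! * 4!) = 1001.

1001


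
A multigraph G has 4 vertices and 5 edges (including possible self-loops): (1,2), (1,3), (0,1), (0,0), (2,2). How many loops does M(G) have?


In a graphic matroid, a loop is a self-loop edge (u,u) with rank 0.
Examining all 5 edges for self-loops...
Self-loops found: (0,0), (2,2)
Number of loops = 2.

2


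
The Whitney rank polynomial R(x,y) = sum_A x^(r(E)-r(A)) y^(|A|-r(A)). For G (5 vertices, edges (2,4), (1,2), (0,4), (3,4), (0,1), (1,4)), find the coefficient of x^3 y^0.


R(x,y) = sum over A in 2^E of x^(r(E)-r(A)) * y^(|A|-r(A)).
G has 5 vertices, 6 edges. r(E) = 4.
Enumerate all 2^6 = 64 subsets.
Count subsets with r(E)-r(A)=3 and |A|-r(A)=0: 6.

6


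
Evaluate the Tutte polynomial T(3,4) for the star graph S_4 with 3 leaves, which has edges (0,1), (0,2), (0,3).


A star on 4 vertices is a tree with 3 edges.
T(x,y) = x^(3) for any tree.
T(3,4) = 3^3 = 27.

27


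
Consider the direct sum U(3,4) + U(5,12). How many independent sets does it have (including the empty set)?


For a direct sum, |I(M1+M2)| = |I(M1)| * |I(M2)|.
|I(U(3,4))| = sum C(4,k) for k=0..3 = 15.
|I(U(5,12))| = sum C(12,k) for k=0..5 = 1586.
Total = 15 * 1586 = 23790.

23790


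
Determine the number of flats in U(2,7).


Flats of U(2,7): every subset of size < 2 is a flat, plus E itself.
Count = (7 choose 0) + (7 choose 1) + 1
     = 1 + 7 + 1
     = 9.

9


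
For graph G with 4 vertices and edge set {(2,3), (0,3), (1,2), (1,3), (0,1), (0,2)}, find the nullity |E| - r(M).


Cycle rank (nullity) = |E| - r(M) = |E| - (|V| - c).
|E| = 6, |V| = 4, c = 1.
Nullity = 6 - (4 - 1) = 6 - 3 = 3.

3


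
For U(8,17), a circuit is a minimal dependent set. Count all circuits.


In U(8,17), circuits are the (9)-element subsets.
Any set of 9 elements is dependent, and removing any one element gives
an independent set of size 8, so it is a minimal dependent set.
Number of circuits = (17 choose 9) = 24310.

24310


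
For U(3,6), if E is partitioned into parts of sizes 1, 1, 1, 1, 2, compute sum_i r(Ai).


r(Ai) = min(|Ai|, 3) for each part.
Sum = min(1,3) + min(1,3) + min(1,3) + min(1,3) + min(2,3)
    = 1 + 1 + 1 + 1 + 2
    = 6.

6


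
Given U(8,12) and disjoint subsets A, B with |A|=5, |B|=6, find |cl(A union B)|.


|A union B| = 5 + 6 = 11 (disjoint).
In U(8,12), cl(S) = S if |S| < 8, else cl(S) = E.
Since 11 >= 8, cl(A union B) = E.
|cl(A union B)| = 12.

12


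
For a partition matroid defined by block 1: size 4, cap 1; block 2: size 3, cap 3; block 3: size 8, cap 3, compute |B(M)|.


A basis picks exactly ci elements from block i.
Number of bases = product of C(|Si|, ci).
= C(4,1) * C(3,3) * C(8,3)
= 4 * 1 * 56
= 224.

224


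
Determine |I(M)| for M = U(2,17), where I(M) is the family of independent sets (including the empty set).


Independent sets of U(2,17) are all subsets of size <= 2.
Count = (17 choose 0) + (17 choose 1) + (17 choose 2)
     = 1 + 17 + 136
     = 154.

154


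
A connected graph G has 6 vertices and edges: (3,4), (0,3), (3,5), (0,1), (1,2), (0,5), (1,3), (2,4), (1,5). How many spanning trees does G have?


By Kirchhoff's matrix tree theorem, the number of spanning trees equals
the determinant of any cofactor of the Laplacian matrix L.
G has 6 vertices and 9 edges.
Computing the (5 x 5) cofactor determinant gives 56.

56


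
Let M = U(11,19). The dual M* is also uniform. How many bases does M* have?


The dual of U(r,n) is U(n-r, n) = U(8,19).
Bases of U(8,19) are all (8)-element subsets.
|B(M*)| = C(19,8) = 75582.

75582


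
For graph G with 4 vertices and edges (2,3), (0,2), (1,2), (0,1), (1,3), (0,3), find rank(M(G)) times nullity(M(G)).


r(M) = |V| - c = 4 - 1 = 3.
nullity = |E| - r(M) = 6 - 3 = 3.
Product = 3 * 3 = 9.

9


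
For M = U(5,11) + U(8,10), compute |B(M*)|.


(M1+M2)* = M1* + M2*.
M1* = U(6,11), bases: C(11,6) = 462.
M2* = U(2,10), bases: C(10,2) = 45.
|B(M*)| = 462 * 45 = 20790.

20790


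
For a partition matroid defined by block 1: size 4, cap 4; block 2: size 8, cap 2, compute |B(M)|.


A basis picks exactly ci elements from block i.
Number of bases = product of C(|Si|, ci).
= C(4,4) * C(8,2)
= 1 * 28
= 28.

28


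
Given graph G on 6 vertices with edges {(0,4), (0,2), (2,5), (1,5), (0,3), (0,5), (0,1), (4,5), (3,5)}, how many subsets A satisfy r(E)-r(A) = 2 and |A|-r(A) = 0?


R(x,y) = sum over A in 2^E of x^(r(E)-r(A)) * y^(|A|-r(A)).
G has 6 vertices, 9 edges. r(E) = 5.
Enumerate all 2^9 = 512 subsets.
Count subsets with r(E)-r(A)=2 and |A|-r(A)=0: 80.

80


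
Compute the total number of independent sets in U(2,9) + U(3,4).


For a direct sum, |I(M1+M2)| = |I(M1)| * |I(M2)|.
|I(U(2,9))| = sum C(9,k) for k=0..2 = 46.
|I(U(3,4))| = sum C(4,k) for k=0..3 = 15.
Total = 46 * 15 = 690.

690


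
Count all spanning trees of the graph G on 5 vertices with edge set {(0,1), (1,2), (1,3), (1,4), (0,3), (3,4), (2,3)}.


By Kirchhoff's matrix tree theorem, the number of spanning trees equals
the determinant of any cofactor of the Laplacian matrix L.
G has 5 vertices and 7 edges.
Computing the (4 x 4) cofactor determinant gives 20.

20


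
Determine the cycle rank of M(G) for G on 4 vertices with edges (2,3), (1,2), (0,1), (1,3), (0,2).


Cycle rank (nullity) = |E| - r(M) = |E| - (|V| - c).
|E| = 5, |V| = 4, c = 1.
Nullity = 5 - (4 - 1) = 5 - 3 = 2.

2


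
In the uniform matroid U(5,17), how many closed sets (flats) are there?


Flats of U(5,17): every subset of size < 5 is a flat, plus E itself.
Count = C(17,0) + C(17,1) + C(17,2) + C(17,3) + C(17,4) + 1
     = 1 + 17 + 136 + 680 + 2380 + 1
     = 3215.

3215


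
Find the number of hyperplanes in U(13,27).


Hyperplanes of U(13,27) are flats of rank 12.
In a uniform matroid, these are exactly the (12)-element subsets.
Count = C(27,12) = 27! / (12! * 15!) = 17383860.

17383860


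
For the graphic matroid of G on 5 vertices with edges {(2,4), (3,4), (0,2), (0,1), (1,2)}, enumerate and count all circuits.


A circuit in a graphic matroid = edge set of a simple cycle.
G has 5 vertices and 5 edges.
Enumerating all minimal edge subsets forming cycles...
Total circuits found: 1.

1


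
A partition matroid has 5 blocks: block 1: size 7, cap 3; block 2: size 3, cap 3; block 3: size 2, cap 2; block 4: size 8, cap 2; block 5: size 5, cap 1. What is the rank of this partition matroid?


Rank of a partition matroid = sum of min(|Si|, ci) for each block.
= min(7,3) + min(3,3) + min(2,2) + min(8,2) + min(5,1)
= 3 + 3 + 2 + 2 + 1
= 11.

11


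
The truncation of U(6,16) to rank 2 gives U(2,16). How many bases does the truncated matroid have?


Truncating U(6,16) to rank 2 gives U(2,16).
Bases of U(2,16) are all 2-element subsets of 16 elements.
Number of bases = C(16,2) = (16 * 15) / (1 * 2) = 120.

120


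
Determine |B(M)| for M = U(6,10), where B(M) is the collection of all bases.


Bases of U(6,10) are all 6-element subsets of the 10-element ground set.
Number of bases = C(10,6).
C(10,6) = 210.

210


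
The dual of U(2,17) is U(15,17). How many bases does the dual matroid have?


The dual of U(r,n) is U(n-r, n) = U(15,17).
Bases of U(15,17) are all (15)-element subsets.
|B(M*)| = (17 choose 15) = 136.

136


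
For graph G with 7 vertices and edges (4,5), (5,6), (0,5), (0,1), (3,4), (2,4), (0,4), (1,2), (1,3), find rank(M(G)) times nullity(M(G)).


r(M) = |V| - c = 7 - 1 = 6.
nullity = |E| - r(M) = 9 - 6 = 3.
Product = 6 * 3 = 18.

18


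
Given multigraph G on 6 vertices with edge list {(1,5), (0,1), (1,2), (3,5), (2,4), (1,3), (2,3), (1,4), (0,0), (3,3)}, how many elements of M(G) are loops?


In a graphic matroid, a loop is a self-loop edge (u,u) with rank 0.
Examining all 10 edges for self-loops...
Self-loops found: (0,0), (3,3)
Number of loops = 2.

2


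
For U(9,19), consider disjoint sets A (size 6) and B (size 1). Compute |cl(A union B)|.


|A union B| = 6 + 1 = 7 (disjoint).
In U(9,19), cl(S) = S if |S| < 9, else cl(S) = E.
Since 7 < 9, cl(A union B) = A union B.
|cl(A union B)| = 7.

7


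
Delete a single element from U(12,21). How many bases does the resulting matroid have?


Deleting e from U(12,21) gives U(12,20) since n > r.
Bases of U(12,20) = (20 choose 12) = 125970.

125970


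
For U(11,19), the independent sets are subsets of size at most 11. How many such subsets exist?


Independent sets of U(11,19) are all subsets of size <= 11.
Count = (19 choose 0) + (19 choose 1) + (19 choose 2) + (19 choose 3) + (19 choose 4) + (19 choose 5) + (19 choose 6) + (19 choose 7) + (19 choose 8) + (19 choose 9) + (19 choose 10) + (19 choose 11)
     = 1 + 19 + 171 + 969 + 3876 + 11628 + 27132 + 50388 + 75582 + 92378 + 92378 + 75582
     = 430104.

430104


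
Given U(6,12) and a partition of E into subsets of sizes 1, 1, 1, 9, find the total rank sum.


r(Ai) = min(|Ai|, 6) for each part.
Sum = min(1,6) + min(1,6) + min(1,6) + min(9,6)
    = 1 + 1 + 1 + 6
    = 9.

9


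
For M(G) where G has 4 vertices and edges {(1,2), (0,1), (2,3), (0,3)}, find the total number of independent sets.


An independent set in a graphic matroid is an acyclic edge subset.
G has 4 vertices and 4 edges.
Enumerate all 2^4 = 16 subsets, checking for acyclicity.
Total independent sets = 15.

15


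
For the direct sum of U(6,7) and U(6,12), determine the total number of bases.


Bases of a direct sum M1 + M2: |B| = |B(M1)| * |B(M2)|.
|B(U(6,7))| = C(7,6) = 7.
|B(U(6,12))| = C(12,6) = 924.
Total bases = 7 * 924 = 6468.

6468


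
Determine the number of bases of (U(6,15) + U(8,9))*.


(M1+M2)* = M1* + M2*.
M1* = U(9,15), bases: C(15,9) = 5005.
M2* = U(1,9), bases: C(9,1) = 9.
|B(M*)| = 5005 * 9 = 45045.

45045


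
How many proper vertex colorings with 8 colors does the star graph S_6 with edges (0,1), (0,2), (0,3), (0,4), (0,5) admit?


P(tree, k) = k * (k-1)^(5) for any tree on 6 vertices.
P(8) = 8 * 7^5 = 8 * 16807 = 134456.

134456


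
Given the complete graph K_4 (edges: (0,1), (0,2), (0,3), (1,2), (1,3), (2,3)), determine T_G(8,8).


T(K_4; x,y) = x^3 + 3x^2 + 4xy + 2x + y^3 + 3y^2 + 2y.
Substituting x=8, y=8:
= 512 + 192 + 256 + 16 + 512 + 192 + 16
= 1696.

1696


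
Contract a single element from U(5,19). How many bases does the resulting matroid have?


Contracting e from U(5,19) gives U(4,18).
Bases of U(4,18) = (18 choose 4) = 3060.

3060


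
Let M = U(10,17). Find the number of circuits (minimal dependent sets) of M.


In U(10,17), circuits are the (11)-element subsets.
Any set of 11 elements is dependent, and removing any one element gives
an independent set of size 10, so it is a minimal dependent set.
Number of circuits = C(17,11) = 17! / (11! * 6!) = 12376.

12376


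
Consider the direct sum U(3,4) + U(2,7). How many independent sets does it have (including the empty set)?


For a direct sum, |I(M1+M2)| = |I(M1)| * |I(M2)|.
|I(U(3,4))| = sum C(4,k) for k=0..3 = 15.
|I(U(2,7))| = sum C(7,k) for k=0..2 = 29.
Total = 15 * 29 = 435.

435


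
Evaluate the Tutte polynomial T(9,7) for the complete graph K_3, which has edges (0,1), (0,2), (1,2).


T(K_3; x,y) = x^2 + x + y.
T(9,7) = 81 + 9 + 7 = 97.

97


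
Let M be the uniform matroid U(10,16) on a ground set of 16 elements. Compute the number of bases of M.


Bases of U(10,16) are all 10-element subsets of the 16-element ground set.
Number of bases = C(16,10).
(16 choose 10) = 8008.

8008


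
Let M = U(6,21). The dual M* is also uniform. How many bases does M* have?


The dual of U(r,n) is U(n-r, n) = U(15,21).
Bases of U(15,21) are all (15)-element subsets.
|B(M*)| = C(21,15) = 54264.

54264


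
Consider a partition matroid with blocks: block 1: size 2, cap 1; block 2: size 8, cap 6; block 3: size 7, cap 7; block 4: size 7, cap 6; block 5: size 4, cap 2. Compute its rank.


Rank of a partition matroid = sum of min(|Si|, ci) for each block.
= min(2,1) + min(8,6) + min(7,7) + min(7,6) + min(4,2)
= 1 + 6 + 7 + 6 + 2
= 22.

22


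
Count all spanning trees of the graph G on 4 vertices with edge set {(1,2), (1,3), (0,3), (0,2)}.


By Kirchhoff's matrix tree theorem, the number of spanning trees equals
the determinant of any cofactor of the Laplacian matrix L.
G has 4 vertices and 4 edges.
Computing the (3 x 3) cofactor determinant gives 4.

4


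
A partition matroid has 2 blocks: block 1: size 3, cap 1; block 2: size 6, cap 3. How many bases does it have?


A basis picks exactly ci elements from block i.
Number of bases = product of C(|Si|, ci).
= C(3,1) * C(6,3)
= 3 * 20
= 60.

60


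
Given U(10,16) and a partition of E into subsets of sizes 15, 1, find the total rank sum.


r(Ai) = min(|Ai|, 10) for each part.
Sum = min(15,10) + min(1,10)
    = 10 + 1
    = 11.

11


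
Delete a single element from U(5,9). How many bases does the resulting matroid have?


Deleting e from U(5,9) gives U(5,8) since n > r.
Bases of U(5,8) = (8 choose 5) = 56.

56


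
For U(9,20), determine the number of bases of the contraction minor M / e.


Contracting e from U(9,20) gives U(8,19).
Bases of U(8,19) = C(19,8) = 75582.

75582


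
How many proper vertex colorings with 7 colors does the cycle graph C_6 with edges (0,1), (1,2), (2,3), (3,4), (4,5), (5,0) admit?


P(C_6, k) = (k-1)^6 + (-1)^6*(k-1).
P(7) = (6)^6 + 6
= 46656 + 6 = 46662.

46662


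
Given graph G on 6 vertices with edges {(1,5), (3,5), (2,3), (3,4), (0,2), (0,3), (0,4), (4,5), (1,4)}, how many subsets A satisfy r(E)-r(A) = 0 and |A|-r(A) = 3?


R(x,y) = sum over A in 2^E of x^(r(E)-r(A)) * y^(|A|-r(A)).
G has 6 vertices, 9 edges. r(E) = 5.
Enumerate all 2^9 = 512 subsets.
Count subsets with r(E)-r(A)=0 and |A|-r(A)=3: 9.

9


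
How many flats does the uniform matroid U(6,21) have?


Flats of U(6,21): every subset of size < 6 is a flat, plus E itself.
Count = C(21,0) + C(21,1) + C(21,2) + C(21,3) + C(21,4) + C(21,5) + 1
     = 1 + 21 + 210 + 1330 + 5985 + 20349 + 1
     = 27897.

27897


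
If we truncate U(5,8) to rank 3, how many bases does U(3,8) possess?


Truncating U(5,8) to rank 3 gives U(3,8).
Bases of U(3,8) are all 3-element subsets of 8 elements.
Number of bases = C(8,3) = (8 * 7 * 6) / (1 * 2 * 3) = 56.

56


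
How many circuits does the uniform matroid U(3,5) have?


In U(3,5), circuits are the (4)-element subsets.
Any set of 4 elements is dependent, and removing any one element gives
an independent set of size 3, so it is a minimal dependent set.
Number of circuits = C(5,4) = 5! / (4! * 1!) = 5.

5


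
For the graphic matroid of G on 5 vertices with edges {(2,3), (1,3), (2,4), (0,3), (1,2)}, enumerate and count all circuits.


A circuit in a graphic matroid = edge set of a simple cycle.
G has 5 vertices and 5 edges.
Enumerating all minimal edge subsets forming cycles...
Total circuits found: 1.

1


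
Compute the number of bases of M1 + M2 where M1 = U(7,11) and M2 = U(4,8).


Bases of a direct sum M1 + M2: |B| = |B(M1)| * |B(M2)|.
|B(U(7,11))| = C(11,7) = 330.
|B(U(4,8))| = C(8,4) = 70.
Total bases = 330 * 70 = 23100.

23100


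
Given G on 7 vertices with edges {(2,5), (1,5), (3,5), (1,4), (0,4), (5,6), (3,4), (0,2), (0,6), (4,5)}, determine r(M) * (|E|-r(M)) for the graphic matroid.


r(M) = |V| - c = 7 - 1 = 6.
nullity = |E| - r(M) = 10 - 6 = 4.
Product = 6 * 4 = 24.

24


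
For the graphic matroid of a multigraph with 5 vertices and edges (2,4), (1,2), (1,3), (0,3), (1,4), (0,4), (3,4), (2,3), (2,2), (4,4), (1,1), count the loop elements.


In a graphic matroid, a loop is a self-loop edge (u,u) with rank 0.
Examining all 11 edges for self-loops...
Self-loops found: (2,2), (4,4), (1,1)
Number of loops = 3.

3


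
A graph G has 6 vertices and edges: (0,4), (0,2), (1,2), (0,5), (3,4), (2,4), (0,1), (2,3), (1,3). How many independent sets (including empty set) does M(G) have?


An independent set in a graphic matroid is an acyclic edge subset.
G has 6 vertices and 9 edges.
Enumerate all 2^9 = 512 subsets, checking for acyclicity.
Total independent sets = 268.

268


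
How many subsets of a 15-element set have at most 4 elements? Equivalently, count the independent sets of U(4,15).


Independent sets of U(4,15) are all subsets of size <= 4.
Count = C(15,0) + C(15,1) + C(15,2) + C(15,3) + C(15,4)
     = 1 + 15 + 105 + 455 + 1365
     = 1941.

1941


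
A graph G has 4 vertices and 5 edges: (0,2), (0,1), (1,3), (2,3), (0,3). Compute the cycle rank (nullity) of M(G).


Cycle rank (nullity) = |E| - r(M) = |E| - (|V| - c).
|E| = 5, |V| = 4, c = 1.
Nullity = 5 - (4 - 1) = 5 - 3 = 2.

2


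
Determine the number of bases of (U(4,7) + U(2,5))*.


(M1+M2)* = M1* + M2*.
M1* = U(3,7), bases: C(7,3) = 35.
M2* = U(3,5), bases: C(5,3) = 10.
|B(M*)| = 35 * 10 = 350.

350


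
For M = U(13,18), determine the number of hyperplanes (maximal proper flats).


Hyperplanes of U(13,18) are flats of rank 12.
In a uniform matroid, these are exactly the (12)-element subsets.
Count = C(18,12) = 18! / (12! * 6!) = 18564.

18564


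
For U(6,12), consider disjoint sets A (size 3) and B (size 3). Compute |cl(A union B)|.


|A union B| = 3 + 3 = 6 (disjoint).
In U(6,12), cl(S) = S if |S| < 6, else cl(S) = E.
Since 6 >= 6, cl(A union B) = E.
|cl(A union B)| = 12.

12


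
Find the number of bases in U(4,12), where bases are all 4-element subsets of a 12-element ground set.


Bases of U(4,12) are all 4-element subsets of the 12-element ground set.
Number of bases = C(12,4).
C(12,4) = 12! / (4! * 8!) = 495.

495


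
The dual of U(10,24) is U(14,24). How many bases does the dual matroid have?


The dual of U(r,n) is U(n-r, n) = U(14,24).
Bases of U(14,24) are all (14)-element subsets.
|B(M*)| = (24 choose 14) = 1961256.

1961256


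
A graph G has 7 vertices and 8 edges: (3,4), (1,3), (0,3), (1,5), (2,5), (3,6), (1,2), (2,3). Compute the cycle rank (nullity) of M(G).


Cycle rank (nullity) = |E| - r(M) = |E| - (|V| - c).
|E| = 8, |V| = 7, c = 1.
Nullity = 8 - (7 - 1) = 8 - 6 = 2.

2


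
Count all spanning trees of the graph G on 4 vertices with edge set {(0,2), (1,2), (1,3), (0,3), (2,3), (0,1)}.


By Kirchhoff's matrix tree theorem, the number of spanning trees equals
the determinant of any cofactor of the Laplacian matrix L.
G has 4 vertices and 6 edges.
Computing the (3 x 3) cofactor determinant gives 16.

16


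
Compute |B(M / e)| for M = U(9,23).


Contracting e from U(9,23) gives U(8,22).
Bases of U(8,22) = C(22,8) = 22! / (8! * 14!) = 319770.

319770


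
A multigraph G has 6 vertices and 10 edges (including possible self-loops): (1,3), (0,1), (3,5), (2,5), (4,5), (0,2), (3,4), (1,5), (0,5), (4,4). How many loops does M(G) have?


In a graphic matroid, a loop is a self-loop edge (u,u) with rank 0.
Examining all 10 edges for self-loops...
Self-loops found: (4,4)
Number of loops = 1.

1


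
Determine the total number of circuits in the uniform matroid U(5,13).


In U(5,13), circuits are the (6)-element subsets.
Any set of 6 elements is dependent, and removing any one element gives
an independent set of size 5, so it is a minimal dependent set.
Number of circuits = (13 choose 6) = 1716.

1716


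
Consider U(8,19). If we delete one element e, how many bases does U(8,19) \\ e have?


Deleting e from U(8,19) gives U(8,18) since n > r.
Bases of U(8,18) = C(18,8) = 18! / (8! * 10!) = 43758.

43758


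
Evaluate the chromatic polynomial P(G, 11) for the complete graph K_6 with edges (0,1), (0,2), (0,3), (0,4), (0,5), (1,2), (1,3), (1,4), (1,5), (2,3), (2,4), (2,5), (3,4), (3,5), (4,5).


P(K_6, k) = k(k-1)(k-2)...(k-5).
P(11) = (11) * (10) * (9) * (8) * (7) * (6) = 332640.

332640


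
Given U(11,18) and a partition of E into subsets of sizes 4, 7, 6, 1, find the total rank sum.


r(Ai) = min(|Ai|, 11) for each part.
Sum = min(4,11) + min(7,11) + min(6,11) + min(1,11)
    = 4 + 7 + 6 + 1
    = 18.

18


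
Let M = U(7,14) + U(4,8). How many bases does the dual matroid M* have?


(M1+M2)* = M1* + M2*.
M1* = U(7,14), bases: C(14,7) = 3432.
M2* = U(4,8), bases: C(8,4) = 70.
|B(M*)| = 3432 * 70 = 240240.

240240


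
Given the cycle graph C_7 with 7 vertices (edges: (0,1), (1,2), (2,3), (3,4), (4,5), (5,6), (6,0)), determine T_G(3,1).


T(C_7; x,y) = x + x^2 + ... + x^(6) + y.
T(3,1) = 3^1 + 3^2 + 3^3 + 3^4 + 3^5 + 3^6 + 1
= 3 + 9 + 27 + 81 + 243 + 729 + 1
= 1093.

1093


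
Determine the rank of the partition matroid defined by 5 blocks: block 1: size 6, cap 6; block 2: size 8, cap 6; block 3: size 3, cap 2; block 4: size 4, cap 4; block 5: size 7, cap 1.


Rank of a partition matroid = sum of min(|Si|, ci) for each block.
= min(6,6) + min(8,6) + min(3,2) + min(4,4) + min(7,1)
= 6 + 6 + 2 + 4 + 1
= 19.

19


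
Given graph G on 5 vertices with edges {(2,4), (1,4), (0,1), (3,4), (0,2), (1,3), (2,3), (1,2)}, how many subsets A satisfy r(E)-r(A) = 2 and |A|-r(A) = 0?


R(x,y) = sum over A in 2^E of x^(r(E)-r(A)) * y^(|A|-r(A)).
G has 5 vertices, 8 edges. r(E) = 4.
Enumerate all 2^8 = 256 subsets.
Count subsets with r(E)-r(A)=2 and |A|-r(A)=0: 28.

28


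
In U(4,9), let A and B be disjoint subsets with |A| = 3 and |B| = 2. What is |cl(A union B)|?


|A union B| = 3 + 2 = 5 (disjoint).
In U(4,9), cl(S) = S if |S| < 4, else cl(S) = E.
Since 5 >= 4, cl(A union B) = E.
|cl(A union B)| = 9.

9


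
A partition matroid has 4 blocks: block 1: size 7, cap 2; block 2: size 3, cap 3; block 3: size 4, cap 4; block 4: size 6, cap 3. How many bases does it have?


A basis picks exactly ci elements from block i.
Number of bases = product of C(|Si|, ci).
= C(7,2) * C(3,3) * C(4,4) * C(6,3)
= 21 * 1 * 1 * 20
= 420.

420


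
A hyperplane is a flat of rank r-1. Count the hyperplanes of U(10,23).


Hyperplanes of U(10,23) are flats of rank 9.
In a uniform matroid, these are exactly the (9)-element subsets.
Count = C(23,9) = 817190.

817190


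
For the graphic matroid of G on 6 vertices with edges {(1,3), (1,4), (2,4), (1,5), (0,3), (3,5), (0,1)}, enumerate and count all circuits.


A circuit in a graphic matroid = edge set of a simple cycle.
G has 6 vertices and 7 edges.
Enumerating all minimal edge subsets forming cycles...
Total circuits found: 3.

3


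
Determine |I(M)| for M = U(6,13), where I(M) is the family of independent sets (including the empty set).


Independent sets of U(6,13) are all subsets of size <= 6.
Count = (13 choose 0) + (13 choose 1) + (13 choose 2) + (13 choose 3) + (13 choose 4) + (13 choose 5) + (13 choose 6)
     = 1 + 13 + 78 + 286 + 715 + 1287 + 1716
     = 4096.

4096


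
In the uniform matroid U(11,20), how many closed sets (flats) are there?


Flats of U(11,20): every subset of size < 11 is a flat, plus E itself.
Count = (20 choose 0) + (20 choose 1) + (20 choose 2) + (20 choose 3) + (20 choose 4) + (20 choose 5) + (20 choose 6) + (20 choose 7) + (20 choose 8) + (20 choose 9) + (20 choose 10) + 1
     = 1 + 20 + 190 + 1140 + 4845 + 15504 + 38760 + 77520 + 125970 + 167960 + 184756 + 1
     = 616667.

616667


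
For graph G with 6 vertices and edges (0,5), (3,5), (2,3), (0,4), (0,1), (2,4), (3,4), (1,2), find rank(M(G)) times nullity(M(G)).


r(M) = |V| - c = 6 - 1 = 5.
nullity = |E| - r(M) = 8 - 5 = 3.
Product = 5 * 3 = 15.

15


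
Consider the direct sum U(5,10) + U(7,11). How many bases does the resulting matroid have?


Bases of a direct sum M1 + M2: |B| = |B(M1)| * |B(M2)|.
|B(U(5,10))| = C(10,5) = 252.
|B(U(7,11))| = C(11,7) = 330.
Total bases = 252 * 330 = 83160.

83160


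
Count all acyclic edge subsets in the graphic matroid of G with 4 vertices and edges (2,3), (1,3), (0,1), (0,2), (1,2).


An independent set in a graphic matroid is an acyclic edge subset.
G has 4 vertices and 5 edges.
Enumerate all 2^5 = 32 subsets, checking for acyclicity.
Total independent sets = 24.

24


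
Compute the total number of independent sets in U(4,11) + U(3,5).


For a direct sum, |I(M1+M2)| = |I(M1)| * |I(M2)|.
|I(U(4,11))| = sum C(11,k) for k=0..4 = 562.
|I(U(3,5))| = sum C(5,k) for k=0..3 = 26.
Total = 562 * 26 = 14612.

14612


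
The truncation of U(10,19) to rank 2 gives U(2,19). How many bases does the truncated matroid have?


Truncating U(10,19) to rank 2 gives U(2,19).
Bases of U(2,19) are all 2-element subsets of 19 elements.
Number of bases = C(19,2) = (19 * 18) / (1 * 2) = 171.

171


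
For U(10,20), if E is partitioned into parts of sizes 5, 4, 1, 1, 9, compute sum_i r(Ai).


r(Ai) = min(|Ai|, 10) for each part.
Sum = min(5,10) + min(4,10) + min(1,10) + min(1,10) + min(9,10)
    = 5 + 4 + 1 + 1 + 9
    = 20.

20


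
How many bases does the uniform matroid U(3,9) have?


Bases of U(3,9) are all 3-element subsets of the 9-element ground set.
Number of bases = C(9,3).
(9 choose 3) = 84.

84


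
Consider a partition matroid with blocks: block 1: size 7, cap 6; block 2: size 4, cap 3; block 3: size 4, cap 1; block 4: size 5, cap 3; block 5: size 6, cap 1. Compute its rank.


Rank of a partition matroid = sum of min(|Si|, ci) for each block.
= min(7,6) + min(4,3) + min(4,1) + min(5,3) + min(6,1)
= 6 + 3 + 1 + 3 + 1
= 14.

14


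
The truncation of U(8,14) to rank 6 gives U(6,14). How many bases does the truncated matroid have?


Truncating U(8,14) to rank 6 gives U(6,14).
Bases of U(6,14) are all 6-element subsets of 14 elements.
Number of bases = (14 choose 6) = 3003.

3003


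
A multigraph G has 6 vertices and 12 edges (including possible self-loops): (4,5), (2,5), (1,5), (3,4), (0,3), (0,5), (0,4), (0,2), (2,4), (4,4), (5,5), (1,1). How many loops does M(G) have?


In a graphic matroid, a loop is a self-loop edge (u,u) with rank 0.
Examining all 12 edges for self-loops...
Self-loops found: (4,4), (5,5), (1,1)
Number of loops = 3.

3


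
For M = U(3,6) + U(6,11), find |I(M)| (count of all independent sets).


For a direct sum, |I(M1+M2)| = |I(M1)| * |I(M2)|.
|I(U(3,6))| = sum C(6,k) for k=0..3 = 42.
|I(U(6,11))| = sum C(11,k) for k=0..6 = 1486.
Total = 42 * 1486 = 62412.

62412


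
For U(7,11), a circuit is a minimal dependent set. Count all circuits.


In U(7,11), circuits are the (8)-element subsets.
Any set of 8 elements is dependent, and removing any one element gives
an independent set of size 7, so it is a minimal dependent set.
Number of circuits = (11 choose 8) = 165.

165


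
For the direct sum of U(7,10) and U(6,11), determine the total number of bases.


Bases of a direct sum M1 + M2: |B| = |B(M1)| * |B(M2)|.
|B(U(7,10))| = C(10,7) = 120.
|B(U(6,11))| = C(11,6) = 462.
Total bases = 120 * 462 = 55440.

55440


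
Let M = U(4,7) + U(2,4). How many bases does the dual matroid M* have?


(M1+M2)* = M1* + M2*.
M1* = U(3,7), bases: C(7,3) = 35.
M2* = U(2,4), bases: C(4,2) = 6.
|B(M*)| = 35 * 6 = 210.

210


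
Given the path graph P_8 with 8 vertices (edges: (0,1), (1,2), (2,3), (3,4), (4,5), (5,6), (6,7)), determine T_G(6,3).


A path on 8 vertices is a tree with 7 edges.
T(x,y) = x^(7) for any tree.
T(6,3) = 6^7 = 279936.

279936


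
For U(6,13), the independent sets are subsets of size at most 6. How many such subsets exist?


Independent sets of U(6,13) are all subsets of size <= 6.
Count = (13 choose 0) + (13 choose 1) + (13 choose 2) + (13 choose 3) + (13 choose 4) + (13 choose 5) + (13 choose 6)
     = 1 + 13 + 78 + 286 + 715 + 1287 + 1716
     = 4096.

4096


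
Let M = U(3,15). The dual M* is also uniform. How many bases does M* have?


The dual of U(r,n) is U(n-r, n) = U(12,15).
Bases of U(12,15) are all (12)-element subsets.
|B(M*)| = C(15,12) = 455.

455


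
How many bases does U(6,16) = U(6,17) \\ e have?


Deleting e from U(6,17) gives U(6,16) since n > r.
Bases of U(6,16) = (16 choose 6) = 8008.

8008


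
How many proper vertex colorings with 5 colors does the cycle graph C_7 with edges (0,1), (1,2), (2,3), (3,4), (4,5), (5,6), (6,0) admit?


P(C_7, k) = (k-1)^7 + (-1)^7*(k-1).
P(5) = (4)^7 - 4
= 16384 - 4 = 16380.

16380


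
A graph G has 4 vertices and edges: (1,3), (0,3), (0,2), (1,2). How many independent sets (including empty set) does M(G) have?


An independent set in a graphic matroid is an acyclic edge subset.
G has 4 vertices and 4 edges.
Enumerate all 2^4 = 16 subsets, checking for acyclicity.
Total independent sets = 15.

15


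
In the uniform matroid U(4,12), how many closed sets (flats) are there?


Flats of U(4,12): every subset of size < 4 is a flat, plus E itself.
Count = (12 choose 0) + (12 choose 1) + (12 choose 2) + (12 choose 3) + 1
     = 1 + 12 + 66 + 220 + 1
     = 300.

300


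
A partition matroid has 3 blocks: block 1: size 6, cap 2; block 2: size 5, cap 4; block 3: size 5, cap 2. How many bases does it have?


A basis picks exactly ci elements from block i.
Number of bases = product of C(|Si|, ci).
= C(6,2) * C(5,4) * C(5,2)
= 15 * 5 * 10
= 750.

750
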